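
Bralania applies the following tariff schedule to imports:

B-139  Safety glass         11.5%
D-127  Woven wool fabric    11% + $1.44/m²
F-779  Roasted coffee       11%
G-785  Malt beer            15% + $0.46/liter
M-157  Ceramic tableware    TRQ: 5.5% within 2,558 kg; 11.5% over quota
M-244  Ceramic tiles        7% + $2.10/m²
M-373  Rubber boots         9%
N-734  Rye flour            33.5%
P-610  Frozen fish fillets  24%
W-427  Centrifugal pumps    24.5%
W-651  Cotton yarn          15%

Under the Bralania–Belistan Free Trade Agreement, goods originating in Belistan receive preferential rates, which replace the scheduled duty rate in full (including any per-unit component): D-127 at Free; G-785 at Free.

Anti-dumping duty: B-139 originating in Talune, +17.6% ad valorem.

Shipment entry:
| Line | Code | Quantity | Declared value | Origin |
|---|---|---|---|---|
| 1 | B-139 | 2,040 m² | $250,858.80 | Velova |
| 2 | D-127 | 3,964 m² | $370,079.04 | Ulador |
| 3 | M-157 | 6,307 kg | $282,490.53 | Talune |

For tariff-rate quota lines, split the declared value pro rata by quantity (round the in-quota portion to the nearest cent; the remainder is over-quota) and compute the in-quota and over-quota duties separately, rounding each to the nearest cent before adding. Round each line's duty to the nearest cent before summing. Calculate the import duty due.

$100,877.66

Line 1 (B-139, Velova, 2,040 m², $250,858.80):
Base rate for B-139 is 11.5%.
The additional-duty order on B-139 targets Talune, not Velova; it does not apply.
Duty = $250,858.80 × 11.5% = $28,848.76.
Line 2 (D-127, Ulador, 3,964 m², $370,079.04):
Base rate for D-127 is 11% + $1.44/m².
D-127 has an FTA preferential rate, but origin Ulador is not Belistan; base rate stands.
Duty = $370,079.04 × 11% + 3,964 × $1.44 = $46,416.85.
Line 3 (M-157, Talune, 6,307 kg, $282,490.53):
Code M-157 is under a tariff-rate quota (threshold 2,558 kg). In-quota: 2,558 kg at 5.5%; over-quota: 3,749 kg at 11.5%.
Pro-rata value split: in-quota = $282,490.53 × 2,558/6,307 = $114,572.82; over-quota = $282,490.53 − $114,572.82 = $167,917.71.
In-quota duty = $114,572.82 × 5.5% = $6,301.51. Over-quota duty = $167,917.71 × 11.5% = $19,310.54.
Line duty = $6,301.51 + $19,310.54 = $25,612.05.
Total = $28,848.76 + $46,416.85 + $25,612.05 = $100,877.66.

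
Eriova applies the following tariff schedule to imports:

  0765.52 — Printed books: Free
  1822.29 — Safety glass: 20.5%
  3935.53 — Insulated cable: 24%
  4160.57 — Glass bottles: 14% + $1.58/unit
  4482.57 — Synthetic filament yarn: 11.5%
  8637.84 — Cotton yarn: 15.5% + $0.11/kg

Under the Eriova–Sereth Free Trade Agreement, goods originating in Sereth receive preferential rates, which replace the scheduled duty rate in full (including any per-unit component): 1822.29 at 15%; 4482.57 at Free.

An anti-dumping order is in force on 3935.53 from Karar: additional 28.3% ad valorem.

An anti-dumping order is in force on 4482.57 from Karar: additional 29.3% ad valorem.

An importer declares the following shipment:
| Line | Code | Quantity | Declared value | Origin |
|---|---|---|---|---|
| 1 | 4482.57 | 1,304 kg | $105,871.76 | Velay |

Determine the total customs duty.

Line 1 (4482.57, Velay, 1,304 kg, $105,871.76):
Base rate for 4482.57 is 11.5%.
4482.57 has an FTA preferential rate, but origin Velay is not Sereth; base rate stands.
The additional-duty order on 4482.57 targets Karar, not Velay; it does not apply.
Duty = $105,871.76 × 11.5% = $12,175.25.

$12,175.25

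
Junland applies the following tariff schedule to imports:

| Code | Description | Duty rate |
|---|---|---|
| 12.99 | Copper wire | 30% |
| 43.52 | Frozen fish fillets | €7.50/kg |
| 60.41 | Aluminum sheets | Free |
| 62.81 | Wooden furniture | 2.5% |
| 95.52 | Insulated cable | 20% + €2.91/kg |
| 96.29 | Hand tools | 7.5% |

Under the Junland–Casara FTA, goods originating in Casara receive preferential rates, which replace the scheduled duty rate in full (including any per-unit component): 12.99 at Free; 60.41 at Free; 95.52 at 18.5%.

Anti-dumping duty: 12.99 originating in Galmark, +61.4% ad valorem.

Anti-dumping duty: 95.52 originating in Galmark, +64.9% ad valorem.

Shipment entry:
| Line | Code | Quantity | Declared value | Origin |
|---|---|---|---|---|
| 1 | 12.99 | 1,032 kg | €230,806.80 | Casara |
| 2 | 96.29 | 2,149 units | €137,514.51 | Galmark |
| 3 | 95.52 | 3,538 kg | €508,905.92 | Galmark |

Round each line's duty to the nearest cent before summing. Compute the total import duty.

Line 1 (12.99, Casara, 1,032 kg, €230,806.80):
Base rate for 12.99 is 30%.
Origin Casara qualifies under the Junland–Casara agreement and 12.99 is covered: preferential rate Free applies instead.
The additional-duty order on 12.99 targets Galmark, not Casara; it does not apply.
Duty = €230,806.80 × 0% = €0.00.
Line 2 (96.29, Galmark, 2,149 units, €137,514.51):
Base rate for 96.29 is 7.5%.
Duty = €137,514.51 × 7.5% = €10,313.59.
Line 3 (95.52, Galmark, 3,538 kg, €508,905.92):
Base rate for 95.52 is 20% + €2.91/kg.
95.52 has an FTA preferential rate, but origin Galmark is not Casara; base rate stands.
Additional duty on 95.52 from Galmark: +64.9%. Applied ad valorem rate: 20% + 64.9% = 84.9%.
Duty = €508,905.92 × 84.9% + 3,538 × €2.91 = €442,356.71.
Total = €0.00 + €10,313.59 + €442,356.71 = €452,670.30.

€452,670.30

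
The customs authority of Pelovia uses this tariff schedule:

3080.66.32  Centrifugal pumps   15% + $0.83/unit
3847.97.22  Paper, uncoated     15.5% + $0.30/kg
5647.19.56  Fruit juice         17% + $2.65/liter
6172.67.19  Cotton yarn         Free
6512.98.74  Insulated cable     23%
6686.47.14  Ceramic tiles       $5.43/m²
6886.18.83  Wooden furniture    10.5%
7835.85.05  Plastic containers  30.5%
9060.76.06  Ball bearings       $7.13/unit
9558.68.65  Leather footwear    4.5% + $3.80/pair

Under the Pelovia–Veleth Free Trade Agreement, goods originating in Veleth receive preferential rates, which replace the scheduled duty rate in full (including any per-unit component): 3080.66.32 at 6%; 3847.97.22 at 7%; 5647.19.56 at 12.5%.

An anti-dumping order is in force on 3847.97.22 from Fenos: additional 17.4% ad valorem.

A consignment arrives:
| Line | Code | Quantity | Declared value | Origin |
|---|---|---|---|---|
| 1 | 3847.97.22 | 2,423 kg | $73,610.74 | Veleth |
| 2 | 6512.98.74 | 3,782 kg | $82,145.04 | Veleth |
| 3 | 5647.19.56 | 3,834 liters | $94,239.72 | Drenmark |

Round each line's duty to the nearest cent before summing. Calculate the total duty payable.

$50,226.96

Line 1 (3847.97.22, Veleth, 2,423 kg, $73,610.74):
Base rate for 3847.97.22 is 15.5% + $0.30/kg.
Origin Veleth qualifies under the Pelovia–Veleth agreement and 3847.97.22 is covered: preferential rate 7% applies instead.
The additional-duty order on 3847.97.22 targets Fenos, not Veleth; it does not apply.
Duty = $73,610.74 × 7% = $5,152.75.
Line 2 (6512.98.74, Veleth, 3,782 kg, $82,145.04):
Base rate for 6512.98.74 is 23%.
Origin Veleth is the FTA partner but 6512.98.74 is not on the preference list; base rate stands.
Duty = $82,145.04 × 23% = $18,893.36.
Line 3 (5647.19.56, Drenmark, 3,834 liters, $94,239.72):
Base rate for 5647.19.56 is 17% + $2.65/liter.
5647.19.56 has an FTA preferential rate, but origin Drenmark is not Veleth; base rate stands.
Duty = $94,239.72 × 17% + 3,834 × $2.65 = $26,180.85.
Total = $5,152.75 + $18,893.36 + $26,180.85 = $50,226.96.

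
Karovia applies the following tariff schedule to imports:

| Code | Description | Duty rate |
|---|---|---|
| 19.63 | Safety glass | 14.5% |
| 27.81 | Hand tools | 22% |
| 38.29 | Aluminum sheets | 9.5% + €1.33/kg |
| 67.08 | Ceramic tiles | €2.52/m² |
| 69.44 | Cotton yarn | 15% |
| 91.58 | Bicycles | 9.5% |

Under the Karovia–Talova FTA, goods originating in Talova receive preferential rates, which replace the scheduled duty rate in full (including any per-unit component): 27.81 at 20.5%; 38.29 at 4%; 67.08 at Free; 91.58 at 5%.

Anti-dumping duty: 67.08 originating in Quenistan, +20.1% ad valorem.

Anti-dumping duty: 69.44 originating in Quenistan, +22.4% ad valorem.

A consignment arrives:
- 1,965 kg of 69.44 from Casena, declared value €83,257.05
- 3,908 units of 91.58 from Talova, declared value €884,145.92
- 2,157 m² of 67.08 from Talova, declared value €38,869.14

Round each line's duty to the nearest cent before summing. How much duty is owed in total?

Line 1 (69.44, Casena, 1,965 kg, €83,257.05):
Base rate for 69.44 is 15%.
The additional-duty order on 69.44 targets Quenistan, not Casena; it does not apply.
Duty = €83,257.05 × 15% = €12,488.56.
Line 2 (91.58, Talova, 3,908 units, €884,145.92):
Base rate for 91.58 is 9.5%.
Origin Talova qualifies under the Karovia–Talova agreement and 91.58 is covered: preferential rate 5% applies instead.
Duty = €884,145.92 × 5% = €44,207.30.
Line 3 (67.08, Talova, 2,157 m², €38,869.14):
Base rate for 67.08 is €2.52/m².
Origin Talova qualifies under the Karovia–Talova agreement and 67.08 is covered: preferential rate Free applies instead.
The additional-duty order on 67.08 targets Quenistan, not Talova; it does not apply.
Duty = €38,869.14 × 0% = €0.00.
Total = €12,488.56 + €44,207.30 + €0.00 = €56,695.86.

€56,695.86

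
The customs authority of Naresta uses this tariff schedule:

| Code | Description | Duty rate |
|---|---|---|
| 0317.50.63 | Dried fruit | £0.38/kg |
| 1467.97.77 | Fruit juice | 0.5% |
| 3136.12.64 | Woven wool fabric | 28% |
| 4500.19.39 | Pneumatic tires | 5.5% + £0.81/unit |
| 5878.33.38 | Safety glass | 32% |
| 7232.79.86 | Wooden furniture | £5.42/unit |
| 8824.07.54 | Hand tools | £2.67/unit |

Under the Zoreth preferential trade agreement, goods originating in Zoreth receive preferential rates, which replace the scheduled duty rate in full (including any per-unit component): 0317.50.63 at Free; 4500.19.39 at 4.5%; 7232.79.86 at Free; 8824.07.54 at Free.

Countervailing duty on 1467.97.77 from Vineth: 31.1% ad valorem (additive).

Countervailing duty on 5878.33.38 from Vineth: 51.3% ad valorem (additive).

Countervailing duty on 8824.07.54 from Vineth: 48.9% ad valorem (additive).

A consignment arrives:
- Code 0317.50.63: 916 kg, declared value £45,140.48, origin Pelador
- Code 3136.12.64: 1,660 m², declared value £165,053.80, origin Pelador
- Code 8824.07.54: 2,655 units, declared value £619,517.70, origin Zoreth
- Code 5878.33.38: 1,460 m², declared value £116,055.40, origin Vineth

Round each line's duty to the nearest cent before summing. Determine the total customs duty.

£143,237.29

Line 1 (0317.50.63, Pelador, 916 kg, £45,140.48):
Base rate for 0317.50.63 is £0.38/kg.
0317.50.63 has an FTA preferential rate, but origin Pelador is not Zoreth; base rate stands.
Duty = 916 × £0.38 = £348.08.
Line 2 (3136.12.64, Pelador, 1,660 m², £165,053.80):
Base rate for 3136.12.64 is 28%.
Duty = £165,053.80 × 28% = £46,215.06.
Line 3 (8824.07.54, Zoreth, 2,655 units, £619,517.70):
Base rate for 8824.07.54 is £2.67/unit.
Origin Zoreth qualifies under the Naresta–Zoreth agreement and 8824.07.54 is covered: preferential rate Free applies instead.
The additional-duty order on 8824.07.54 targets Vineth, not Zoreth; it does not apply.
Duty = £619,517.70 × 0% = £0.00.
Line 4 (5878.33.38, Vineth, 1,460 m², £116,055.40):
Base rate for 5878.33.38 is 32%.
Additional duty on 5878.33.38 from Vineth: +51.3%. Applied ad valorem rate: 32% + 51.3% = 83.3%.
Duty = £116,055.40 × 83.3% = £96,674.15.
Total = £348.08 + £46,215.06 + £0.00 + £96,674.15 = £143,237.29.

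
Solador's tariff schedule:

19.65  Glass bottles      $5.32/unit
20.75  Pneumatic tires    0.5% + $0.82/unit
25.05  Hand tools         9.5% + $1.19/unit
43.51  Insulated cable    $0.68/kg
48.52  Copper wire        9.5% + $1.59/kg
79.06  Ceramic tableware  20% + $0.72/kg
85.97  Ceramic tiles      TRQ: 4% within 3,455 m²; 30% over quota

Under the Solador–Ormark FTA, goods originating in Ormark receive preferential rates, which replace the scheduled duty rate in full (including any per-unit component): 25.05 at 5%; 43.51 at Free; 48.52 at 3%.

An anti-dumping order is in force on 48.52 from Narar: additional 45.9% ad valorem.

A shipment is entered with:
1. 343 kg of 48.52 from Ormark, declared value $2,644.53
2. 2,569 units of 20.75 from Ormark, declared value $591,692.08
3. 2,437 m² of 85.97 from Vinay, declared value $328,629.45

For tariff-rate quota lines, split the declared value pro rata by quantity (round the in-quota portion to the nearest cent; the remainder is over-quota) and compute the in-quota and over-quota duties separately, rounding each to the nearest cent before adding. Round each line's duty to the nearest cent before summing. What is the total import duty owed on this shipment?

$18,289.56

Line 1 (48.52, Ormark, 343 kg, $2,644.53):
Base rate for 48.52 is 9.5% + $1.59/kg.
Origin Ormark qualifies under the Solador–Ormark agreement and 48.52 is covered: preferential rate 3% applies instead.
The additional-duty order on 48.52 targets Narar, not Ormark; it does not apply.
Duty = $2,644.53 × 3% = $79.34.
Line 2 (20.75, Ormark, 2,569 units, $591,692.08):
Base rate for 20.75 is 0.5% + $0.82/unit.
Origin Ormark is the FTA partner but 20.75 is not on the preference list; base rate stands.
Duty = $591,692.08 × 0.5% + 2,569 × $0.82 = $5,065.04.
Line 3 (85.97, Vinay, 2,437 m², $328,629.45):
Code 85.97 is under a tariff-rate quota (threshold 3,455 m²). Quantity 2,437 m² is within the quota, so the in-quota rate 4% applies to the full value.
Duty = $328,629.45 × 4% = $13,145.18.
Total = $79.34 + $5,065.04 + $13,145.18 = $18,289.56.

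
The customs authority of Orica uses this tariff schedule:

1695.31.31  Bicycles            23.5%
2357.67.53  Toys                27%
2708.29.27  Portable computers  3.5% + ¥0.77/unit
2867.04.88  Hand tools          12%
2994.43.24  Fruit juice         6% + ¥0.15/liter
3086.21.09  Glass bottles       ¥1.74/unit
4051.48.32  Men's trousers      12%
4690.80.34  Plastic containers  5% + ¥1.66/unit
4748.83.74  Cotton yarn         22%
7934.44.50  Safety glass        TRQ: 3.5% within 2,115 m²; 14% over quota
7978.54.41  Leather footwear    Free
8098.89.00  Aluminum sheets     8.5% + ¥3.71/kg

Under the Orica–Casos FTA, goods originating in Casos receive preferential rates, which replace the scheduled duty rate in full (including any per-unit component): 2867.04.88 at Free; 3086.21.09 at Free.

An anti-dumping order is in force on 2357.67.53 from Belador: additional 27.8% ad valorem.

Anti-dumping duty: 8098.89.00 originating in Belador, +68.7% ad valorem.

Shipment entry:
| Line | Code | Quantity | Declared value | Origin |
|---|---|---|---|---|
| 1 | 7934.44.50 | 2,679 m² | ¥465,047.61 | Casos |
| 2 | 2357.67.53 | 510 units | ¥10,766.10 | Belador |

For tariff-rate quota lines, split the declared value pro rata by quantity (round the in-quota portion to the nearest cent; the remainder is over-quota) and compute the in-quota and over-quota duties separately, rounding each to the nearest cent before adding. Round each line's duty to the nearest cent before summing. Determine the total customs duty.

¥32,456.49

Line 1 (7934.44.50, Casos, 2,679 m², ¥465,047.61):
Code 7934.44.50 is under a tariff-rate quota (threshold 2,115 m²). In-quota: 2,115 m² at 3.5%; over-quota: 564 m² at 14%.
Pro-rata value split: in-quota = ¥465,047.61 × 2,115/2,679 = ¥367,142.85; over-quota = ¥465,047.61 − ¥367,142.85 = ¥97,904.76.
In-quota duty = ¥367,142.85 × 3.5% = ¥12,850.00. Over-quota duty = ¥97,904.76 × 14% = ¥13,706.67.
Line duty = ¥12,850.00 + ¥13,706.67 = ¥26,556.67.
Line 2 (2357.67.53, Belador, 510 units, ¥10,766.10):
Base rate for 2357.67.53 is 27%.
Additional duty on 2357.67.53 from Belador: +27.8%. Applied ad valorem rate: 27% + 27.8% = 54.8%.
Duty = ¥10,766.10 × 54.8% = ¥5,899.82.
Total = ¥26,556.67 + ¥5,899.82 = ¥32,456.49.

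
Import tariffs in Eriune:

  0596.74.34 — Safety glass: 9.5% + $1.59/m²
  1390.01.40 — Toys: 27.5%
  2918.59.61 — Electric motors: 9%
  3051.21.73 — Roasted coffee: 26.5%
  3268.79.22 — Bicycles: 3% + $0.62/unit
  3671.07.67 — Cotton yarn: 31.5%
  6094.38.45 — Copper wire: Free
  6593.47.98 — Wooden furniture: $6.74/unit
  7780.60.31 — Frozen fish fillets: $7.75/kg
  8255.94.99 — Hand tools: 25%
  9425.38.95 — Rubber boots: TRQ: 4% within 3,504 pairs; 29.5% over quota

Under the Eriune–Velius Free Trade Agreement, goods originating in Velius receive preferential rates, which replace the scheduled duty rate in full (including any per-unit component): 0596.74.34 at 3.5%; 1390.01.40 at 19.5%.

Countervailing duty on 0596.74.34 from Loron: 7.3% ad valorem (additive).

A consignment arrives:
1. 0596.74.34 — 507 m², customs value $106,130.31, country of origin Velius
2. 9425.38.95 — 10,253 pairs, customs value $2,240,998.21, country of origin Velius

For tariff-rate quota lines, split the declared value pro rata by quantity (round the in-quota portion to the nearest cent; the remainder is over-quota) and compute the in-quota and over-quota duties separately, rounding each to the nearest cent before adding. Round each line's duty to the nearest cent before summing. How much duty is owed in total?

Line 1 (0596.74.34, Velius, 507 m², $106,130.31):
Base rate for 0596.74.34 is 9.5% + $1.59/m².
Origin Velius qualifies under the Eriune–Velius agreement and 0596.74.34 is covered: preferential rate 3.5% applies instead.
The additional-duty order on 0596.74.34 targets Loron, not Velius; it does not apply.
Duty = $106,130.31 × 3.5% = $3,714.56.
Line 2 (9425.38.95, Velius, 10,253 pairs, $2,240,998.21):
Code 9425.38.95 is under a tariff-rate quota (threshold 3,504 pairs). In-quota: 3,504 pairs at 4%; over-quota: 6,749 pairs at 29.5%.
Pro-rata value split: in-quota = $2,240,998.21 × 3,504/10,253 = $765,869.28; over-quota = $2,240,998.21 − $765,869.28 = $1,475,128.93.
In-quota duty = $765,869.28 × 4% = $30,634.77. Over-quota duty = $1,475,128.93 × 29.5% = $435,163.03.
Line duty = $30,634.77 + $435,163.03 = $465,797.80.
Total = $3,714.56 + $465,797.80 = $469,512.36.

$469,512.36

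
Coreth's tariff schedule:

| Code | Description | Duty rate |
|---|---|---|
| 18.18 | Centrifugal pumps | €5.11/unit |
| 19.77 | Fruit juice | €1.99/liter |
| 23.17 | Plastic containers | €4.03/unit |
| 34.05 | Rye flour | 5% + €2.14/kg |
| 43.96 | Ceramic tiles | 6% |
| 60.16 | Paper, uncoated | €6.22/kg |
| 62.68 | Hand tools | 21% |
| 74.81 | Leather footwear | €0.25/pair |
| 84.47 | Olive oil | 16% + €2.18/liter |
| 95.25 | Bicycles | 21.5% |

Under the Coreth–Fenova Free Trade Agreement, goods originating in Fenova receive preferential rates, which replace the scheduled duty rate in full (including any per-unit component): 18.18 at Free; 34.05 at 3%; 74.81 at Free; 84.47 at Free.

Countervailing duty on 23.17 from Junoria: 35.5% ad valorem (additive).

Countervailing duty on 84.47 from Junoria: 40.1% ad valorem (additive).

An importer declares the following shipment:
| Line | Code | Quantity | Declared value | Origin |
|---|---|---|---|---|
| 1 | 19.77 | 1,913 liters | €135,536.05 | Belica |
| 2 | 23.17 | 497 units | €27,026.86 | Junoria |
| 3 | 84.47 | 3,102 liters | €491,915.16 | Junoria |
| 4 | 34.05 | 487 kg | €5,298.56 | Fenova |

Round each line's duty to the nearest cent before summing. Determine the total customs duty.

Line 1 (19.77, Belica, 1,913 liters, €135,536.05):
Base rate for 19.77 is €1.99/liter.
Duty = 1,913 × €1.99 = €3,806.87.
Line 2 (23.17, Junoria, 497 units, €27,026.86):
Base rate for 23.17 is €4.03/unit.
Additional duty on 23.17 from Junoria: +35.5% ad valorem. Applied ad valorem rate = 35.5%.
Duty = €27,026.86 × 35.5% + 497 × €4.03 = €11,597.45.
Line 3 (84.47, Junoria, 3,102 liters, €491,915.16):
Base rate for 84.47 is 16% + €2.18/liter.
84.47 has an FTA preferential rate, but origin Junoria is not Fenova; base rate stands.
Additional duty on 84.47 from Junoria: +40.1%. Applied ad valorem rate: 16% + 40.1% = 56.1%.
Duty = €491,915.16 × 56.1% + 3,102 × €2.18 = €282,726.76.
Line 4 (34.05, Fenova, 487 kg, €5,298.56):
Base rate for 34.05 is 5% + €2.14/kg.
Origin Fenova qualifies under the Coreth–Fenova agreement and 34.05 is covered: preferential rate 3% applies instead.
Duty = €5,298.56 × 3% = €158.96.
Total = €3,806.87 + €11,597.45 + €282,726.76 + €158.96 = €298,290.04.

€298,290.04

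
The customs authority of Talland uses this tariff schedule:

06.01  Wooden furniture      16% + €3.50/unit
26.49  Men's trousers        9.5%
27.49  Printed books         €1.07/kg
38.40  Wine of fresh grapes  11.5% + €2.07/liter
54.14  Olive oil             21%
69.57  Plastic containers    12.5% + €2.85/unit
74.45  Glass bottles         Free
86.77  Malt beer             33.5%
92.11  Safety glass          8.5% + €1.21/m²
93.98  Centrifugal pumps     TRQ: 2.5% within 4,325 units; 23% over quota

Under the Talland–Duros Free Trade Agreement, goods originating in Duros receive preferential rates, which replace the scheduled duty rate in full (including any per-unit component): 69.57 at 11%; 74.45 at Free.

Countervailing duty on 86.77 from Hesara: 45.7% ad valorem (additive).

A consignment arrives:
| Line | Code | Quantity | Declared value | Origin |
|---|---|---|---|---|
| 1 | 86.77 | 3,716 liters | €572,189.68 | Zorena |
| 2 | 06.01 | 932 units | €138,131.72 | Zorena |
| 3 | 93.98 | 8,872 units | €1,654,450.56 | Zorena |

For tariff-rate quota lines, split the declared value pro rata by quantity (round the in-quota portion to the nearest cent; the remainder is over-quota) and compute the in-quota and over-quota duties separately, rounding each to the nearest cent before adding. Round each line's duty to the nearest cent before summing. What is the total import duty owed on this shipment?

€432,232.42

Line 1 (86.77, Zorena, 3,716 liters, €572,189.68):
Base rate for 86.77 is 33.5%.
The additional-duty order on 86.77 targets Hesara, not Zorena; it does not apply.
Duty = €572,189.68 × 33.5% = €191,683.54.
Line 2 (06.01, Zorena, 932 units, €138,131.72):
Base rate for 06.01 is 16% + €3.50/unit.
Duty = €138,131.72 × 16% + 932 × €3.50 = €25,363.08.
Line 3 (93.98, Zorena, 8,872 units, €1,654,450.56):
Code 93.98 is under a tariff-rate quota (threshold 4,325 units). In-quota: 4,325 units at 2.5%; over-quota: 4,547 units at 23%.
Pro-rata value split: in-quota = €1,654,450.56 × 4,325/8,872 = €806,526.00; over-quota = €1,654,450.56 − €806,526.00 = €847,924.56.
In-quota duty = €806,526.00 × 2.5% = €20,163.15. Over-quota duty = €847,924.56 × 23% = €195,022.65.
Line duty = €20,163.15 + €195,022.65 = €215,185.80.
Total = €191,683.54 + €25,363.08 + €215,185.80 = €432,232.42.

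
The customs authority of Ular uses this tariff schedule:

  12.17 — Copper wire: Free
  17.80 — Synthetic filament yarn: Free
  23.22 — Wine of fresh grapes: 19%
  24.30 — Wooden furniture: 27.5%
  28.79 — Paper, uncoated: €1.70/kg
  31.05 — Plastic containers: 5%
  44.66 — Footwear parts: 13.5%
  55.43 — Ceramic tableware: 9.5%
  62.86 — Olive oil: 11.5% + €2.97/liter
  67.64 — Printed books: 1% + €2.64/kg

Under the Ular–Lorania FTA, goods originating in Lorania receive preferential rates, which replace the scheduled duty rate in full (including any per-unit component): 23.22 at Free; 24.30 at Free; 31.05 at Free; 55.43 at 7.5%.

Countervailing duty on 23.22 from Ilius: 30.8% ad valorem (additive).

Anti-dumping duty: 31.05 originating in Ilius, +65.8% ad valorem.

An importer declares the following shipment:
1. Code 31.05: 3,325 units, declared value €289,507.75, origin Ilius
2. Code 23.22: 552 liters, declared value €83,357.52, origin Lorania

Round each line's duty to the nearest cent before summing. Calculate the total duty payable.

Line 1 (31.05, Ilius, 3,325 units, €289,507.75):
Base rate for 31.05 is 5%.
31.05 has an FTA preferential rate, but origin Ilius is not Lorania; base rate stands.
Additional duty on 31.05 from Ilius: +65.8%. Applied ad valorem rate: 5% + 65.8% = 70.8%.
Duty = €289,507.75 × 70.8% = €204,971.49.
Line 2 (23.22, Lorania, 552 liters, €83,357.52):
Base rate for 23.22 is 19%.
Origin Lorania qualifies under the Ular–Lorania agreement and 23.22 is covered: preferential rate Free applies instead.
The additional-duty order on 23.22 targets Ilius, not Lorania; it does not apply.
Duty = €83,357.52 × 0% = €0.00.
Total = €204,971.49 + €0.00 = €204,971.49.

€204,971.49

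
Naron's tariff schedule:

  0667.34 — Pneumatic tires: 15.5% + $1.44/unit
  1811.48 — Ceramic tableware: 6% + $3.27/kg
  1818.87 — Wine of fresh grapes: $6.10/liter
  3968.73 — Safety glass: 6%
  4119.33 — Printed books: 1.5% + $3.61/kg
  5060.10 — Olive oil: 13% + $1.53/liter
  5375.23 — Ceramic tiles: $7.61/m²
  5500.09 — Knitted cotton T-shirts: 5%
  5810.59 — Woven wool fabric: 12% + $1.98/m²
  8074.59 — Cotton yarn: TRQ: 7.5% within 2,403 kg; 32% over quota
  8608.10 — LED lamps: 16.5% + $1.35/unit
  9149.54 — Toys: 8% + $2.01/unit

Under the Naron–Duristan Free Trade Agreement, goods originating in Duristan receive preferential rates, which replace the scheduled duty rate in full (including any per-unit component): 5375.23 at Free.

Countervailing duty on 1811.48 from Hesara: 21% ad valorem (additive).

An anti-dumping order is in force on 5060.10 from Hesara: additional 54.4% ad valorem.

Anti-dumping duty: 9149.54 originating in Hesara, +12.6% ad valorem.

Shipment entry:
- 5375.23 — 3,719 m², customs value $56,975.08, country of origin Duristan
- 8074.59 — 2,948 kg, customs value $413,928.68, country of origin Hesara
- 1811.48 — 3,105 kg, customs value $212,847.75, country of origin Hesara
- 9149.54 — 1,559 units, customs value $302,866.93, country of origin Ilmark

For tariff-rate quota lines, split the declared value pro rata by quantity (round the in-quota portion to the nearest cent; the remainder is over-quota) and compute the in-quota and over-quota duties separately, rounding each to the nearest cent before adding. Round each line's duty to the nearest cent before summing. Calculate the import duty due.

Line 1 (5375.23, Duristan, 3,719 m², $56,975.08):
Base rate for 5375.23 is $7.61/m².
Origin Duristan qualifies under the Naron–Duristan agreement and 5375.23 is covered: preferential rate Free applies instead.
Duty = $56,975.08 × 0% = $0.00.
Line 2 (8074.59, Hesara, 2,948 kg, $413,928.68):
Code 8074.59 is under a tariff-rate quota (threshold 2,403 kg). In-quota: 2,403 kg at 7.5%; over-quota: 545 kg at 32%.
Pro-rata value split: in-quota = $413,928.68 × 2,403/2,948 = $337,405.23; over-quota = $413,928.68 − $337,405.23 = $76,523.45.
In-quota duty = $337,405.23 × 7.5% = $25,305.39. Over-quota duty = $76,523.45 × 32% = $24,487.50.
Line duty = $25,305.39 + $24,487.50 = $49,792.89.
Line 3 (1811.48, Hesara, 3,105 kg, $212,847.75):
Base rate for 1811.48 is 6% + $3.27/kg.
Additional duty on 1811.48 from Hesara: +21%. Applied ad valorem rate: 6% + 21% = 27%.
Duty = $212,847.75 × 27% + 3,105 × $3.27 = $67,622.24.
Line 4 (9149.54, Ilmark, 1,559 units, $302,866.93):
Base rate for 9149.54 is 8% + $2.01/unit.
The additional-duty order on 9149.54 targets Hesara, not Ilmark; it does not apply.
Duty = $302,866.93 × 8% + 1,559 × $2.01 = $27,362.94.
Total = $0.00 + $49,792.89 + $67,622.24 + $27,362.94 = $144,778.07.

$144,778.07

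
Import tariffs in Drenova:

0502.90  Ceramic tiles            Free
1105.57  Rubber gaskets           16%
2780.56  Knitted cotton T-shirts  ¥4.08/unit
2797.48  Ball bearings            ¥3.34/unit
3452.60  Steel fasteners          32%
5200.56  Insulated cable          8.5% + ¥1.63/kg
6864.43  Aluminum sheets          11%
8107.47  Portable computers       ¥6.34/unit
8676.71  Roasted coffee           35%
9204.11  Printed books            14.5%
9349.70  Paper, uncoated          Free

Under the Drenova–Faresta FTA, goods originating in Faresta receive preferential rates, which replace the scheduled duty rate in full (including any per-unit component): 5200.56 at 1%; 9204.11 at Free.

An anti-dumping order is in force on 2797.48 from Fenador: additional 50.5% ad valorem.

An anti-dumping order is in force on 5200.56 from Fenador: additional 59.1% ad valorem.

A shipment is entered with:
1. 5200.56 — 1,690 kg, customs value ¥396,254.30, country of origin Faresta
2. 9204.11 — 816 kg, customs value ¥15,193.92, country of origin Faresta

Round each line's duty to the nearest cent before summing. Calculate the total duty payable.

¥3,962.54

Line 1 (5200.56, Faresta, 1,690 kg, ¥396,254.30):
Base rate for 5200.56 is 8.5% + ¥1.63/kg.
Origin Faresta qualifies under the Drenova–Faresta agreement and 5200.56 is covered: preferential rate 1% applies instead.
The additional-duty order on 5200.56 targets Fenador, not Faresta; it does not apply.
Duty = ¥396,254.30 × 1% = ¥3,962.54.
Line 2 (9204.11, Faresta, 816 kg, ¥15,193.92):
Base rate for 9204.11 is 14.5%.
Origin Faresta qualifies under the Drenova–Faresta agreement and 9204.11 is covered: preferential rate Free applies instead.
Duty = ¥15,193.92 × 0% = ¥0.00.
Total = ¥3,962.54 + ¥0.00 = ¥3,962.54.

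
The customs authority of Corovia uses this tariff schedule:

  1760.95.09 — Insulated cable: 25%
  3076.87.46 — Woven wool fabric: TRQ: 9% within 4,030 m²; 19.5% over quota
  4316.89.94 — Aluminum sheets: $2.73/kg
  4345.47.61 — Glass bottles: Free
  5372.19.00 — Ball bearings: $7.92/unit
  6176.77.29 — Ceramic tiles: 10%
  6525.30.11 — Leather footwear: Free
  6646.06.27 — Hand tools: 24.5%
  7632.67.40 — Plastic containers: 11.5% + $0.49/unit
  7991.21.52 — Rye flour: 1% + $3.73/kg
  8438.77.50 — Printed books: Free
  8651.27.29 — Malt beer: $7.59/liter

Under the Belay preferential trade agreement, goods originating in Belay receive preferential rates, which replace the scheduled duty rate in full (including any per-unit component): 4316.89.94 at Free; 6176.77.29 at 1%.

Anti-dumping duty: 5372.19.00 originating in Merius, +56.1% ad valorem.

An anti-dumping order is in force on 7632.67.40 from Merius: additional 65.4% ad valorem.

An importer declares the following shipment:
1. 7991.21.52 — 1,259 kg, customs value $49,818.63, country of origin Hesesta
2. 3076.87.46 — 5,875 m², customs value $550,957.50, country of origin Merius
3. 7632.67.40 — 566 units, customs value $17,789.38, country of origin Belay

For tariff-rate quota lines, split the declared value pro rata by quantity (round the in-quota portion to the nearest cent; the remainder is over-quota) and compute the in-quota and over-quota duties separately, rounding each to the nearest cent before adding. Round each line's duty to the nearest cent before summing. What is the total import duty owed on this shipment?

Line 1 (7991.21.52, Hesesta, 1,259 kg, $49,818.63):
Base rate for 7991.21.52 is 1% + $3.73/kg.
Duty = $49,818.63 × 1% + 1,259 × $3.73 = $5,194.26.
Line 2 (3076.87.46, Merius, 5,875 m², $550,957.50):
Code 3076.87.46 is under a tariff-rate quota (threshold 4,030 m²). In-quota: 4,030 m² at 9%; over-quota: 1,845 m² at 19.5%.
Pro-rata value split: in-quota = $550,957.50 × 4,030/5,875 = $377,933.40; over-quota = $550,957.50 − $377,933.40 = $173,024.10.
In-quota duty = $377,933.40 × 9% = $34,014.01. Over-quota duty = $173,024.10 × 19.5% = $33,739.70.
Line duty = $34,014.01 + $33,739.70 = $67,753.71.
Line 3 (7632.67.40, Belay, 566 units, $17,789.38):
Base rate for 7632.67.40 is 11.5% + $0.49/unit.
Origin Belay is the FTA partner but 7632.67.40 is not on the preference list; base rate stands.
The additional-duty order on 7632.67.40 targets Merius, not Belay; it does not apply.
Duty = $17,789.38 × 11.5% + 566 × $0.49 = $2,323.12.
Total = $5,194.26 + $67,753.71 + $2,323.12 = $75,271.09.

$75,271.09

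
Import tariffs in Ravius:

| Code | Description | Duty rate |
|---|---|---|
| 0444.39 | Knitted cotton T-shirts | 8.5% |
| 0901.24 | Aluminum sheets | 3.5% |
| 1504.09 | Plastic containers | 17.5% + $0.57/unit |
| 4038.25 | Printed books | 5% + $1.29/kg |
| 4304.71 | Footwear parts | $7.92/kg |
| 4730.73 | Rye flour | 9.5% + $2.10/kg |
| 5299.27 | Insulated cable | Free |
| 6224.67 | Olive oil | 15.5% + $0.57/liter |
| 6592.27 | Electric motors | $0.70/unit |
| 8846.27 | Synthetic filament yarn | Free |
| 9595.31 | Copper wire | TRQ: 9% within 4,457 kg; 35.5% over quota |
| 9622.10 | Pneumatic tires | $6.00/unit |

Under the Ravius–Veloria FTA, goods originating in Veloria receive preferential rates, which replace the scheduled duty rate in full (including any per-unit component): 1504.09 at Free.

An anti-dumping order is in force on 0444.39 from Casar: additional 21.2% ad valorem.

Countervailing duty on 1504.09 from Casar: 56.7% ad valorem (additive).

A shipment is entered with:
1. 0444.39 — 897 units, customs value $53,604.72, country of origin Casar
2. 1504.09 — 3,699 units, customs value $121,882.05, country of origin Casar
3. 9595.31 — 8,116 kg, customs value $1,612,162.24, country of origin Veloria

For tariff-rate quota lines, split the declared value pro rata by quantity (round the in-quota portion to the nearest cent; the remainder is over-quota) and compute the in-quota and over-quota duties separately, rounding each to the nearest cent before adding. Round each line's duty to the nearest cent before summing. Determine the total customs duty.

Line 1 (0444.39, Casar, 897 units, $53,604.72):
Base rate for 0444.39 is 8.5%.
Additional duty on 0444.39 from Casar: +21.2%. Applied ad valorem rate: 8.5% + 21.2% = 29.7%.
Duty = $53,604.72 × 29.7% = $15,920.60.
Line 2 (1504.09, Casar, 3,699 units, $121,882.05):
Base rate for 1504.09 is 17.5% + $0.57/unit.
1504.09 has an FTA preferential rate, but origin Casar is not Veloria; base rate stands.
Additional duty on 1504.09 from Casar: +56.7%. Applied ad valorem rate: 17.5% + 56.7% = 74.2%.
Duty = $121,882.05 × 74.2% + 3,699 × $0.57 = $92,544.91.
Line 3 (9595.31, Veloria, 8,116 kg, $1,612,162.24):
Code 9595.31 is under a tariff-rate quota (threshold 4,457 kg). In-quota: 4,457 kg at 9%; over-quota: 3,659 kg at 35.5%.
Pro-rata value split: in-quota = $1,612,162.24 × 4,457/8,116 = $885,338.48; over-quota = $1,612,162.24 − $885,338.48 = $726,823.76.
In-quota duty = $885,338.48 × 9% = $79,680.46. Over-quota duty = $726,823.76 × 35.5% = $258,022.43.
Line duty = $79,680.46 + $258,022.43 = $337,702.89.
Total = $15,920.60 + $92,544.91 + $337,702.89 = $446,168.40.

$446,168.40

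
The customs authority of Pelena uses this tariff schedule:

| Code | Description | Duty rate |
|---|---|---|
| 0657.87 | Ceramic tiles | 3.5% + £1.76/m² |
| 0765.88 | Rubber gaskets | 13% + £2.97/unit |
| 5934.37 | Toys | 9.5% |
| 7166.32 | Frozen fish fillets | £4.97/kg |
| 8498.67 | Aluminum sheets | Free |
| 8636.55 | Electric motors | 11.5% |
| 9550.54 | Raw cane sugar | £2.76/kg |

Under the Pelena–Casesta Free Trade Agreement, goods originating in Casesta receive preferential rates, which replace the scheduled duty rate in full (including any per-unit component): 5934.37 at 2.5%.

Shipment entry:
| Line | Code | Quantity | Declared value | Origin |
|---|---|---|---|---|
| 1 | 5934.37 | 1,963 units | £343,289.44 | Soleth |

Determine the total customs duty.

£32,612.50

Line 1 (5934.37, Soleth, 1,963 units, £343,289.44):
Base rate for 5934.37 is 9.5%.
5934.37 has an FTA preferential rate, but origin Soleth is not Casesta; base rate stands.
Duty = £343,289.44 × 9.5% = £32,612.50.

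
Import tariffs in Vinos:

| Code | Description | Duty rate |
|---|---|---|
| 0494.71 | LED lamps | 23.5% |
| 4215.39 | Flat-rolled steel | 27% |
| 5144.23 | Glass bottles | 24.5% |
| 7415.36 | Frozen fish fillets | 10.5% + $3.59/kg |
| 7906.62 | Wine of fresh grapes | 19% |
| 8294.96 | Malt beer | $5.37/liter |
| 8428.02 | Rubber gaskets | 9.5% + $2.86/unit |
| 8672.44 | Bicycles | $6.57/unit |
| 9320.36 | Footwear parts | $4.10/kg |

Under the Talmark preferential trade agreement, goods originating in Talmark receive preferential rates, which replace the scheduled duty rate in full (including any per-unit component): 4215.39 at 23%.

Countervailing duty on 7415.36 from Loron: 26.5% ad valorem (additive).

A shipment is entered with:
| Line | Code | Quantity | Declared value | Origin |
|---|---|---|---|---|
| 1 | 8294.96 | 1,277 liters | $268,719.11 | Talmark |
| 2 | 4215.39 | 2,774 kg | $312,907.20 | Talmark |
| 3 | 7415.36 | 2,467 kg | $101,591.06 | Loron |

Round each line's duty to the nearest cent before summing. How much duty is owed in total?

Line 1 (8294.96, Talmark, 1,277 liters, $268,719.11):
Base rate for 8294.96 is $5.37/liter.
Origin Talmark is the FTA partner but 8294.96 is not on the preference list; base rate stands.
Duty = 1,277 × $5.37 = $6,857.49.
Line 2 (4215.39, Talmark, 2,774 kg, $312,907.20):
Base rate for 4215.39 is 27%.
Origin Talmark qualifies under the Vinos–Talmark agreement and 4215.39 is covered: preferential rate 23% applies instead.
Duty = $312,907.20 × 23% = $71,968.66.
Line 3 (7415.36, Loron, 2,467 kg, $101,591.06):
Base rate for 7415.36 is 10.5% + $3.59/kg.
Additional duty on 7415.36 from Loron: +26.5%. Applied ad valorem rate: 10.5% + 26.5% = 37%.
Duty = $101,591.06 × 37% + 2,467 × $3.59 = $46,445.22.
Total = $6,857.49 + $71,968.66 + $46,445.22 = $125,271.37.

$125,271.37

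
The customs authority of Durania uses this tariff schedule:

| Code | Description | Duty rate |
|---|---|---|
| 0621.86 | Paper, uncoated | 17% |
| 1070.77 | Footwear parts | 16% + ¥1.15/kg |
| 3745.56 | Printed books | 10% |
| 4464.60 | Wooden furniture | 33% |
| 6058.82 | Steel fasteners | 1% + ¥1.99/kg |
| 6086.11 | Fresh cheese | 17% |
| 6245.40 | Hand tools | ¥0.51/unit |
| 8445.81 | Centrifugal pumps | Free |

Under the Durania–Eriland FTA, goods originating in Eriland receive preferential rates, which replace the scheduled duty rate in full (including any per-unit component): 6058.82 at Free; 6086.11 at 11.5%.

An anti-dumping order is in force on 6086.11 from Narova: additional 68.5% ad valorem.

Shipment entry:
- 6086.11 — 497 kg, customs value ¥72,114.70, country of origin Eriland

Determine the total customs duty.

Line 1 (6086.11, Eriland, 497 kg, ¥72,114.70):
Base rate for 6086.11 is 17%.
Origin Eriland qualifies under the Durania–Eriland agreement and 6086.11 is covered: preferential rate 11.5% applies instead.
The additional-duty order on 6086.11 targets Narova, not Eriland; it does not apply.
Duty = ¥72,114.70 × 11.5% = ¥8,293.19.

¥8,293.19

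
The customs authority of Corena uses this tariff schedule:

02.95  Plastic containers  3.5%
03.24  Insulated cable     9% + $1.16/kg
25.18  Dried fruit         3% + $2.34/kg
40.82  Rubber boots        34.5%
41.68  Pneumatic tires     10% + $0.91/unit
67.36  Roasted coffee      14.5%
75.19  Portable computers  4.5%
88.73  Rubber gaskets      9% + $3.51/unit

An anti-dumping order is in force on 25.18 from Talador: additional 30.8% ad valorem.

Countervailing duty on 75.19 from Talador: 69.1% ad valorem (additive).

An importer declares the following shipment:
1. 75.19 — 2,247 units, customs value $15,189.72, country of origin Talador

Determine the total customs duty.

Line 1 (75.19, Talador, 2,247 units, $15,189.72):
Base rate for 75.19 is 4.5%.
Additional duty on 75.19 from Talador: +69.1%. Applied ad valorem rate: 4.5% + 69.1% = 73.6%.
Duty = $15,189.72 × 73.6% = $11,179.63.

$11,179.63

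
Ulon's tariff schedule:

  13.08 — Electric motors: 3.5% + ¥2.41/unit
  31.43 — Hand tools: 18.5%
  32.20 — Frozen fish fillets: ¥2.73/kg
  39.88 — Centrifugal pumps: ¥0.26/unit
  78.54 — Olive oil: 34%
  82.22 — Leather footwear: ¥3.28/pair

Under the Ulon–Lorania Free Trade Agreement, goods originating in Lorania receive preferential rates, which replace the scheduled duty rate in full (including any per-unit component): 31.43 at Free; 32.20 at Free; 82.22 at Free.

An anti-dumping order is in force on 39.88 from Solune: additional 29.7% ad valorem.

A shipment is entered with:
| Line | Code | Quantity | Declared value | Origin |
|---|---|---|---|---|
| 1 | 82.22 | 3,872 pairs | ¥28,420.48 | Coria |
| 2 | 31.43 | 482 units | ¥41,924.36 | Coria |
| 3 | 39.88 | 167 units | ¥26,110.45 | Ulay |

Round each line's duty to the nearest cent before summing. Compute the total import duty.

Line 1 (82.22, Coria, 3,872 pairs, ¥28,420.48):
Base rate for 82.22 is ¥3.28/pair.
82.22 has an FTA preferential rate, but origin Coria is not Lorania; base rate stands.
Duty = 3,872 × ¥3.28 = ¥12,700.16.
Line 2 (31.43, Coria, 482 units, ¥41,924.36):
Base rate for 31.43 is 18.5%.
31.43 has an FTA preferential rate, but origin Coria is not Lorania; base rate stands.
Duty = ¥41,924.36 × 18.5% = ¥7,756.01.
Line 3 (39.88, Ulay, 167 units, ¥26,110.45):
Base rate for 39.88 is ¥0.26/unit.
The additional-duty order on 39.88 targets Solune, not Ulay; it does not apply.
Duty = 167 × ¥0.26 = ¥43.42.
Total = ¥12,700.16 + ¥7,756.01 + ¥43.42 = ¥20,499.59.

¥20,499.59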